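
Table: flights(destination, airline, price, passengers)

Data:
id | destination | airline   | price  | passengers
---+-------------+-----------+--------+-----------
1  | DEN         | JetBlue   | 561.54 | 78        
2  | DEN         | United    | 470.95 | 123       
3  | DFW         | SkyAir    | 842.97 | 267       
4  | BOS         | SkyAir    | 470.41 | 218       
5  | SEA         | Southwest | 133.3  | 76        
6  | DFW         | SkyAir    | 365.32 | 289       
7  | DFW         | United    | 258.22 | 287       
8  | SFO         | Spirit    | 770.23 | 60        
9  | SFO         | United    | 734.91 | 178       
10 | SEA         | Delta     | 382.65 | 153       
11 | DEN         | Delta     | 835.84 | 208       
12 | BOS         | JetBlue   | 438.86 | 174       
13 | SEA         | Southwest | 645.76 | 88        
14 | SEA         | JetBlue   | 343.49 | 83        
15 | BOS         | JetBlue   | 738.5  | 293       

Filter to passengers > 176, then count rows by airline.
SELECT airline, COUNT(*)
FROM flights
WHERE passengers > 176
GROUP BY airline

Note: WHERE filters rows before grouping.

Result:
  Delta: 1
  JetBlue: 1
  SkyAir: 3
  United: 2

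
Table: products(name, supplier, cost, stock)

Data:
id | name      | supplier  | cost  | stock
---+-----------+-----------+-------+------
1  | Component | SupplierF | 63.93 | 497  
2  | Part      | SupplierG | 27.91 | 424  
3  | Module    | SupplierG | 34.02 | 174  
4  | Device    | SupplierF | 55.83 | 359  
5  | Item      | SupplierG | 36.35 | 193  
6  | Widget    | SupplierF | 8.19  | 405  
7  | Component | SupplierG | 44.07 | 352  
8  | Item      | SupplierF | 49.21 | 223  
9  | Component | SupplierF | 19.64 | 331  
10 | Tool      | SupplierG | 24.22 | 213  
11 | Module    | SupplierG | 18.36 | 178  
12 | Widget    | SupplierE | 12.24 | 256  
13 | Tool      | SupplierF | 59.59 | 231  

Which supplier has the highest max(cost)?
SELECT supplier, MAX(cost) as val
FROM products
GROUP BY supplier
ORDER BY val DESC
LIMIT 1

Result: SupplierF with max(cost) = 63.93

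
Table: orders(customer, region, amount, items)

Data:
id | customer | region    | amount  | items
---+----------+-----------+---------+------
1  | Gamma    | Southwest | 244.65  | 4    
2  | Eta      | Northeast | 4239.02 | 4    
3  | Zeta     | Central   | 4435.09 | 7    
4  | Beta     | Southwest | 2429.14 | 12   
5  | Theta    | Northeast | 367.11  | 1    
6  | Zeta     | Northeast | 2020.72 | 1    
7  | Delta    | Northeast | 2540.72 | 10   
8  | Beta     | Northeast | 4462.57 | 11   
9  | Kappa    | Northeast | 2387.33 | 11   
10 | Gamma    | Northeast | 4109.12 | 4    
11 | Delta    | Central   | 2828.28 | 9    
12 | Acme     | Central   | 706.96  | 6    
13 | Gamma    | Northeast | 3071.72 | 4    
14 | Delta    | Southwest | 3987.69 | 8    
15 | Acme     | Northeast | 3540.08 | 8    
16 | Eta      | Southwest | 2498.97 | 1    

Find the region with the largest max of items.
SELECT region, MAX(items) as val
FROM orders
GROUP BY region
ORDER BY val DESC
LIMIT 1

Result: Southwest with max(items) = 12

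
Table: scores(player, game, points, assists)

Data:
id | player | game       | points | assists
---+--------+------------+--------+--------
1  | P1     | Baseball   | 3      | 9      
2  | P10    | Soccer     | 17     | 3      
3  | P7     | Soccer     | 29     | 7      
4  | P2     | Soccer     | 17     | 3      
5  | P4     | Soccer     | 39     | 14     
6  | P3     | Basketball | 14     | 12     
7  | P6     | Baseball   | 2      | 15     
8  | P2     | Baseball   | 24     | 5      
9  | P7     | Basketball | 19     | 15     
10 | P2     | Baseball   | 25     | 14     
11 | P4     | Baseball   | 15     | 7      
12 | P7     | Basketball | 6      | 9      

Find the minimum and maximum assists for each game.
SELECT game, MIN(assists), MAX(assists)
FROM scores
GROUP BY game

Result:
  Baseball: min=5, max=15
  Basketball: min=9, max=15
  Soccer: min=3, max=14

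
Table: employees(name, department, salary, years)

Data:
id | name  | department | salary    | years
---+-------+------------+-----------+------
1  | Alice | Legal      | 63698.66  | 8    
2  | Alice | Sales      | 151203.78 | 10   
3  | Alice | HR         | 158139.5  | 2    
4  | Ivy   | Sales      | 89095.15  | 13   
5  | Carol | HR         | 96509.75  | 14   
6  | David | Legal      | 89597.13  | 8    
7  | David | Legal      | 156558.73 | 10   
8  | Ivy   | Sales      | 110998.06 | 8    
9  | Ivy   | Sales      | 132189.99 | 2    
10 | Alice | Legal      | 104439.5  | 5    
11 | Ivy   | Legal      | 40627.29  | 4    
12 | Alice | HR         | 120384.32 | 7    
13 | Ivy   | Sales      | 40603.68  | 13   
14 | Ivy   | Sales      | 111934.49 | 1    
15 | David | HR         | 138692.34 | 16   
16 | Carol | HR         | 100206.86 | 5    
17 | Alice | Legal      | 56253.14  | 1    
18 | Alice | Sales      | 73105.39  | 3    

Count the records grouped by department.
SELECT department, COUNT(*) as count
FROM employees
GROUP BY department

Result:
  HR: 5
  Legal: 6
  Sales: 7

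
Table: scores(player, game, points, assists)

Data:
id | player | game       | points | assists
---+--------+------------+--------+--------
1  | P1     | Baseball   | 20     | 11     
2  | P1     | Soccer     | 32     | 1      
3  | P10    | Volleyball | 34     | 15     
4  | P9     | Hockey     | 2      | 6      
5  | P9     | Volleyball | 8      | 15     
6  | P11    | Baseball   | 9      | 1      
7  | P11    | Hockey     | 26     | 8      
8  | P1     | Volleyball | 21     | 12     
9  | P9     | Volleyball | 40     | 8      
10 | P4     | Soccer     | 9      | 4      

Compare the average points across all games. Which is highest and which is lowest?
SELECT game, AVG(points)
FROM scores
GROUP BY game
ORDER BY AVG(points)

All groups:
  Hockey: 14.00
  Baseball: 14.50
  Soccer: 20.50
  Volleyball: 25.75

Highest: Volleyball (25.75)
Lowest: Hockey (14.00)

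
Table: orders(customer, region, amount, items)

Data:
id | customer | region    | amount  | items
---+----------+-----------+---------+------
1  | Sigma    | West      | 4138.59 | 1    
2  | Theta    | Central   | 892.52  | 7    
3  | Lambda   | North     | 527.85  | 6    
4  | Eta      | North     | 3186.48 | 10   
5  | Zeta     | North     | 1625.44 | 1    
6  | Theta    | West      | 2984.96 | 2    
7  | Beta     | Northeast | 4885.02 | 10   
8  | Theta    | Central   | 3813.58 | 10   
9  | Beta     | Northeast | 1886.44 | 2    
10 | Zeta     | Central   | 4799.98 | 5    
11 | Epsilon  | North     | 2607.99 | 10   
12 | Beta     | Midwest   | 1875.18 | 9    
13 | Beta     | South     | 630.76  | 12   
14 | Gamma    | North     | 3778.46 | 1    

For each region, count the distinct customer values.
SELECT region, COUNT(DISTINCT customer)
FROM orders
GROUP BY region

Result:
  Central: 2 distinct
  Midwest: 1 distinct
  North: 5 distinct
  Northeast: 1 distinct
  South: 1 distinct
  West: 2 distinct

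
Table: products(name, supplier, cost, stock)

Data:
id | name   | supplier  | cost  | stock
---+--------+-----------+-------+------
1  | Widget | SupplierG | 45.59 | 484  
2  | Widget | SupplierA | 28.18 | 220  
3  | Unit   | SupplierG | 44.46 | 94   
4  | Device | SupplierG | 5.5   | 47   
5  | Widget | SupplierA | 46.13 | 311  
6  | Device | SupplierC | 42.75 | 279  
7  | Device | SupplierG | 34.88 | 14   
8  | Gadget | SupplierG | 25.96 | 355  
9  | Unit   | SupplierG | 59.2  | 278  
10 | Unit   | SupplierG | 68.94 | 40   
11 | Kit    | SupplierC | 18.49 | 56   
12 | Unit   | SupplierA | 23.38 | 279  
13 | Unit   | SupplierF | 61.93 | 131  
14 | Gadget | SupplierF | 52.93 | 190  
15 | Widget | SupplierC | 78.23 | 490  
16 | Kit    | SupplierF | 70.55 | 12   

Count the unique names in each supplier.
SELECT supplier, COUNT(DISTINCT name)
FROM products
GROUP BY supplier

Result:
  SupplierA: 2 distinct
  SupplierC: 3 distinct
  SupplierF: 3 distinct
  SupplierG: 4 distinct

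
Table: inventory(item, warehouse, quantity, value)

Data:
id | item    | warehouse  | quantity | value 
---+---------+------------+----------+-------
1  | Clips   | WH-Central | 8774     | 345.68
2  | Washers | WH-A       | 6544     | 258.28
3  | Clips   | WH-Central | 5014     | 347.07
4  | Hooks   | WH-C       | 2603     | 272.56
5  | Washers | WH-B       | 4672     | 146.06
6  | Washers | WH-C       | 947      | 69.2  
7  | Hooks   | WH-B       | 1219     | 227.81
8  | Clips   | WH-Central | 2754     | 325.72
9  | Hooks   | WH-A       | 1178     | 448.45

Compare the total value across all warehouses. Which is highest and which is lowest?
SELECT warehouse, SUM(value)
FROM inventory
GROUP BY warehouse
ORDER BY SUM(value)

All groups:
  WH-C: 341.76
  WH-B: 373.87
  WH-A: 706.73
  WH-Central: 1018.47

Highest: WH-Central (1018.47)
Lowest: WH-C (341.76)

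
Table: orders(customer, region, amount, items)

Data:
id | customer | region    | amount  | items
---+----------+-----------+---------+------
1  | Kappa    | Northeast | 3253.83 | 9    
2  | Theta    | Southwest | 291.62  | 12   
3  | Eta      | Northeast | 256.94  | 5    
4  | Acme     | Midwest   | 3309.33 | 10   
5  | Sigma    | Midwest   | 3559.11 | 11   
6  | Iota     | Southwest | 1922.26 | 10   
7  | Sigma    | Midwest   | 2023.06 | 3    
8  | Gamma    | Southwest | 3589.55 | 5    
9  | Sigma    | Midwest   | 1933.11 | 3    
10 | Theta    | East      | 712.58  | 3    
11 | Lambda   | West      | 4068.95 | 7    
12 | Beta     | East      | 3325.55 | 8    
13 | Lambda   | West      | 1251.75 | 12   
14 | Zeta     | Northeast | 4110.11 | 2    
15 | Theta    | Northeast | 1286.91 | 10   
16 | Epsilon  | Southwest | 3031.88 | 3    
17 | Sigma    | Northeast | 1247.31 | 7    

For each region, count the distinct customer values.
SELECT region, COUNT(DISTINCT customer)
FROM orders
GROUP BY region

Result:
  East: 2 distinct
  Midwest: 2 distinct
  Northeast: 5 distinct
  Southwest: 4 distinct
  West: 1 distinct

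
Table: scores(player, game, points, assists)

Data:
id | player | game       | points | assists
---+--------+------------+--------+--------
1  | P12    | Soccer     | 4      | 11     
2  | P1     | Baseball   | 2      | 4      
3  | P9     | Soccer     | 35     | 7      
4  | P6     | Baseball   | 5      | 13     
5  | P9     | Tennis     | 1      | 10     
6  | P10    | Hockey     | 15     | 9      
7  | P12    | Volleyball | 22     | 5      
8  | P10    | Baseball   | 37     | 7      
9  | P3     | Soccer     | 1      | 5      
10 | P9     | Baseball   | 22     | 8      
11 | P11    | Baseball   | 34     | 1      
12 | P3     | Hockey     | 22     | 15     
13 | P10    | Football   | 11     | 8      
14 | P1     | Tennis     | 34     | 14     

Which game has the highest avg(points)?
SELECT game, AVG(points) as val
FROM scores
GROUP BY game
ORDER BY val DESC
LIMIT 1

Result: Volleyball with avg(points) = 22.00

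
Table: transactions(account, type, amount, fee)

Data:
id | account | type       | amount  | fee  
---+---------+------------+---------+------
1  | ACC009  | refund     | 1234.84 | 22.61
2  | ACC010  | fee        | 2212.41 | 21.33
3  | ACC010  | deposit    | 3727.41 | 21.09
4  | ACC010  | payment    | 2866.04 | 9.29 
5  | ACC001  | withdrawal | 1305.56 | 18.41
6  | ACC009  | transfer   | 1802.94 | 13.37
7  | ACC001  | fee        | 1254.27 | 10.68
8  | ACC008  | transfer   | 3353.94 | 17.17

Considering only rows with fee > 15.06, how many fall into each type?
SELECT type, COUNT(*)
FROM transactions
WHERE fee > 15.06
GROUP BY type

Note: WHERE filters rows before grouping.

Result:
  deposit: 1
  fee: 1
  refund: 1
  transfer: 1
  withdrawal: 1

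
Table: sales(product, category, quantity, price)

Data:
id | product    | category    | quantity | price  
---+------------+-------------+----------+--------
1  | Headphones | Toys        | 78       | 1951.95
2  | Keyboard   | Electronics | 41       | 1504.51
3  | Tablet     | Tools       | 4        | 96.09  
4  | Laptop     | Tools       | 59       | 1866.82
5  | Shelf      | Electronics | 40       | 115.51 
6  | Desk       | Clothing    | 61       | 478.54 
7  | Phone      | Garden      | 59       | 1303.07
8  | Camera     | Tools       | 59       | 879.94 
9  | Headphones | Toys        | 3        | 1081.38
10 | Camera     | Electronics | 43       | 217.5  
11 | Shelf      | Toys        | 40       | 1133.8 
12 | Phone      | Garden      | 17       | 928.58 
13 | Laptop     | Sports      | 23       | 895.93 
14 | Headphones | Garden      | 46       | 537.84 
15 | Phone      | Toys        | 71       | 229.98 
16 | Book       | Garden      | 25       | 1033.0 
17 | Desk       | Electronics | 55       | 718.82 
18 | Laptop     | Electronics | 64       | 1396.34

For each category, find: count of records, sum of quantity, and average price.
SELECT category,
       COUNT(*) as cnt,
       SUM(quantity) as total_quantity,
       AVG(price) as avg_price
FROM sales
GROUP BY category

Result:
  Clothing: 1 records, 61 total quantity, 478.54 avg price
  Electronics: 5 records, 243 total quantity, 790.54 avg price
  Garden: 4 records, 147 total quantity, 950.62 avg price
  Sports: 1 records, 23 total quantity, 895.93 avg price
  Tools: 3 records, 122 total quantity, 947.62 avg price
  Toys: 4 records, 192 total quantity, 1099.28 avg price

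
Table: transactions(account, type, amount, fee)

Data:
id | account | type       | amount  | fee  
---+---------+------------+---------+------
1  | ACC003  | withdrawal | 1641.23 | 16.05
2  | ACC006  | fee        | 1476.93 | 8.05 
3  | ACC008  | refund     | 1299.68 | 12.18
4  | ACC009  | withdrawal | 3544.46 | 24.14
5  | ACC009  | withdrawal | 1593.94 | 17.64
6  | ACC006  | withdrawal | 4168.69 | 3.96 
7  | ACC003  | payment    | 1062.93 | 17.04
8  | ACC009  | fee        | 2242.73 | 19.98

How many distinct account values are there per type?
SELECT type, COUNT(DISTINCT account)
FROM transactions
GROUP BY type

Result:
  fee: 2 distinct
  payment: 1 distinct
  refund: 1 distinct
  withdrawal: 3 distinct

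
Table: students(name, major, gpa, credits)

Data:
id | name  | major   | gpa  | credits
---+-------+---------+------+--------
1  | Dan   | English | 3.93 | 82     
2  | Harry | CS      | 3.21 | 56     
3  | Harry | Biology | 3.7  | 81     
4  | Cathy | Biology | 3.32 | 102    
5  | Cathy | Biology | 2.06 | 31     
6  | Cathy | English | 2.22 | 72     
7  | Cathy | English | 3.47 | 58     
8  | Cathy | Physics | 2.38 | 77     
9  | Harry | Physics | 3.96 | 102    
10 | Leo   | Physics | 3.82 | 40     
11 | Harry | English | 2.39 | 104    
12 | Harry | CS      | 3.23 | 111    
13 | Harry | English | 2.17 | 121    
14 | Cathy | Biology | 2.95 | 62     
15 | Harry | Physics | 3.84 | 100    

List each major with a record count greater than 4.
SELECT major, COUNT(*) as cnt
FROM students
GROUP BY major
HAVING COUNT(*) > 4

Result:
  English: 5

Note: HAVING filters groups after aggregation, WHERE filters rows before.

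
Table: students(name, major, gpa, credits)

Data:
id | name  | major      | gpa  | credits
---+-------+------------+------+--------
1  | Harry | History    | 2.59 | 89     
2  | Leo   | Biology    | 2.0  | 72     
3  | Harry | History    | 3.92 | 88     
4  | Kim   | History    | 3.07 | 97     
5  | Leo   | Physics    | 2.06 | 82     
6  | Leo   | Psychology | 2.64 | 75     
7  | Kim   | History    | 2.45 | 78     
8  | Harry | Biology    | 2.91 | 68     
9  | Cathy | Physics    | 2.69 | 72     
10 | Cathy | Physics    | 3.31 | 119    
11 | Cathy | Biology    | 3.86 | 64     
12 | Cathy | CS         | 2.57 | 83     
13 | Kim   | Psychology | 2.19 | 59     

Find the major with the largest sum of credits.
SELECT major, SUM(credits) as val
FROM students
GROUP BY major
ORDER BY val DESC
LIMIT 1

Result: History with sum(credits) = 352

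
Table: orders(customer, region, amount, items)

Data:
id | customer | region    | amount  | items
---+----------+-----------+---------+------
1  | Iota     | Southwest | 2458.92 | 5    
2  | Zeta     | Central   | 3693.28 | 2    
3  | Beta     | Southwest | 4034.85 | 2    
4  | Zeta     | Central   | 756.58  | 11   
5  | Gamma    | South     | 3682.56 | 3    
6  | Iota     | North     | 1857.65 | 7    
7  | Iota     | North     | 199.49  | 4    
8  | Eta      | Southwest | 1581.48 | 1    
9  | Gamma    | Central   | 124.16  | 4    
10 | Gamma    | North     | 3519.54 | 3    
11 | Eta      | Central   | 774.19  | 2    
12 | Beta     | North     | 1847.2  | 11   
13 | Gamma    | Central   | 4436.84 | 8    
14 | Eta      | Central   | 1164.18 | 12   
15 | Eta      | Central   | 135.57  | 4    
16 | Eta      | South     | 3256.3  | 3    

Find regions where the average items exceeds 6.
SELECT region, AVG(items)
FROM orders
GROUP BY region
HAVING AVG(items) > 6

Result:
  Central: avg=6.14
  North: avg=6.25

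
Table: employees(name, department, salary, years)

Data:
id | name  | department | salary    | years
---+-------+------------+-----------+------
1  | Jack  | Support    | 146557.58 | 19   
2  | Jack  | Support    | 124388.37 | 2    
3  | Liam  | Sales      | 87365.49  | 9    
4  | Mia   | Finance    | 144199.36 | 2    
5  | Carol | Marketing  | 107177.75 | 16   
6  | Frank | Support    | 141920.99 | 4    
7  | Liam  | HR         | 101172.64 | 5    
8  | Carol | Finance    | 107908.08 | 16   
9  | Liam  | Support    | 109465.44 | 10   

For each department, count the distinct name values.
SELECT department, COUNT(DISTINCT name)
FROM employees
GROUP BY department

Result:
  Finance: 2 distinct
  HR: 1 distinct
  Marketing: 1 distinct
  Sales: 1 distinct
  Support: 3 distinct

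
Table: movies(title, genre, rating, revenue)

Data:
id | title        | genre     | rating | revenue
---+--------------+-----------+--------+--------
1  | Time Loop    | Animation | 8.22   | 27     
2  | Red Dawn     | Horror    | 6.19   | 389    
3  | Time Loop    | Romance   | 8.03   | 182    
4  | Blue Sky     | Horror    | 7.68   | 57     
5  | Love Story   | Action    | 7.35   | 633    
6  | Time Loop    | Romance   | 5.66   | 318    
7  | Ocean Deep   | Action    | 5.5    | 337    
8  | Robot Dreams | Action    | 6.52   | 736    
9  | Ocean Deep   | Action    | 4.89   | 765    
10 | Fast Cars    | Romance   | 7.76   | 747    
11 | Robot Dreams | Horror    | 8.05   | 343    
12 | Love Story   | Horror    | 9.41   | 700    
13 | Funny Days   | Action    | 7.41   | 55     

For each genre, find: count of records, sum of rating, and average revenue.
SELECT genre,
       COUNT(*) as cnt,
       SUM(rating) as total_rating,
       AVG(revenue) as avg_revenue
FROM movies
GROUP BY genre

Result:
  Action: 5 records, 31.67 total rating, 505.20 avg revenue
  Animation: 1 records, 8.22 total rating, 27.00 avg revenue
  Horror: 4 records, 31.33 total rating, 372.25 avg revenue
  Romance: 3 records, 21.45 total rating, 415.67 avg revenue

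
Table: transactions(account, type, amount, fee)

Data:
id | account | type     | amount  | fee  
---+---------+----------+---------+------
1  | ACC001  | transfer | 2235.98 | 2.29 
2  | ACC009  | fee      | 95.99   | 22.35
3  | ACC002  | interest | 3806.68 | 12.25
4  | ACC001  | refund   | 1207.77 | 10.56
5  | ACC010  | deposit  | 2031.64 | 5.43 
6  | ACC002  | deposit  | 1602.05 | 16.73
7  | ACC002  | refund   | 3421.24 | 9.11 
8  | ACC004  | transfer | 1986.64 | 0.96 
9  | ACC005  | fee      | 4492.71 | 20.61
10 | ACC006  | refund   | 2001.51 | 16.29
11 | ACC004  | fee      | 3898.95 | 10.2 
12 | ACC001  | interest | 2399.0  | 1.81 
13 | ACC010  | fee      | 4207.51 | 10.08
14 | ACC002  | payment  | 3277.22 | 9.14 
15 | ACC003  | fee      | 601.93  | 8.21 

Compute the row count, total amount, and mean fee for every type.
SELECT type,
       COUNT(*) as cnt,
       SUM(amount) as total_amount,
       AVG(fee) as avg_fee
FROM transactions
GROUP BY type

Result:
  deposit: 2 records, 3633.69 total amount, 11.08 avg fee
  fee: 5 records, 13297.09 total amount, 14.29 avg fee
  interest: 2 records, 6205.68 total amount, 7.03 avg fee
  payment: 1 records, 3277.22 total amount, 9.14 avg fee
  refund: 3 records, 6630.52 total amount, 11.99 avg fee
  transfer: 2 records, 4222.62 total amount, 1.63 avg fee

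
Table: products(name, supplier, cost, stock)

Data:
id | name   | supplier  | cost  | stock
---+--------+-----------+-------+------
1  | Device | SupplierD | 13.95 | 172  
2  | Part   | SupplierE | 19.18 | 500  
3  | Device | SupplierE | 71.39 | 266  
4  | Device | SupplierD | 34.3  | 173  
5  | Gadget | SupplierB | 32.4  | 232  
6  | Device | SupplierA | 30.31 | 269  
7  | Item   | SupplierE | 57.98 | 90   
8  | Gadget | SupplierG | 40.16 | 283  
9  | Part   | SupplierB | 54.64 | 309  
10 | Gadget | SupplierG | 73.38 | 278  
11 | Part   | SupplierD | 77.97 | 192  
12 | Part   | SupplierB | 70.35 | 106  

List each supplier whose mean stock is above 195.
SELECT supplier, AVG(stock)
FROM products
GROUP BY supplier
HAVING AVG(stock) > 195

Result:
  SupplierA: avg=269.00
  SupplierB: avg=215.67
  SupplierE: avg=285.33
  SupplierG: avg=280.50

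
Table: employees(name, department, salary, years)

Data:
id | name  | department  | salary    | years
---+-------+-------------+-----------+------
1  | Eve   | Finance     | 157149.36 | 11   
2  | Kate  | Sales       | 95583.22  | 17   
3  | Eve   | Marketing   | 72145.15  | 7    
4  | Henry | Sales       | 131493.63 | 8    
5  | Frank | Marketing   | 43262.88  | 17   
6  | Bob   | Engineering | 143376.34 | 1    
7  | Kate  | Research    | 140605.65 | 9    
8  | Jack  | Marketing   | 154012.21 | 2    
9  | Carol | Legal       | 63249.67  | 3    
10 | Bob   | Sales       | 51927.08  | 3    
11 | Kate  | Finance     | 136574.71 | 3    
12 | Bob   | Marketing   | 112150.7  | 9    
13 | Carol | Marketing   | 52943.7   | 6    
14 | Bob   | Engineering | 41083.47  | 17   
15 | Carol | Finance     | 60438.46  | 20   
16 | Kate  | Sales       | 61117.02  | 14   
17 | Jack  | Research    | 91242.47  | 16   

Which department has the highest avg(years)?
SELECT department, AVG(years) as val
FROM employees
GROUP BY department
ORDER BY val DESC
LIMIT 1

Result: Research with avg(years) = 12.50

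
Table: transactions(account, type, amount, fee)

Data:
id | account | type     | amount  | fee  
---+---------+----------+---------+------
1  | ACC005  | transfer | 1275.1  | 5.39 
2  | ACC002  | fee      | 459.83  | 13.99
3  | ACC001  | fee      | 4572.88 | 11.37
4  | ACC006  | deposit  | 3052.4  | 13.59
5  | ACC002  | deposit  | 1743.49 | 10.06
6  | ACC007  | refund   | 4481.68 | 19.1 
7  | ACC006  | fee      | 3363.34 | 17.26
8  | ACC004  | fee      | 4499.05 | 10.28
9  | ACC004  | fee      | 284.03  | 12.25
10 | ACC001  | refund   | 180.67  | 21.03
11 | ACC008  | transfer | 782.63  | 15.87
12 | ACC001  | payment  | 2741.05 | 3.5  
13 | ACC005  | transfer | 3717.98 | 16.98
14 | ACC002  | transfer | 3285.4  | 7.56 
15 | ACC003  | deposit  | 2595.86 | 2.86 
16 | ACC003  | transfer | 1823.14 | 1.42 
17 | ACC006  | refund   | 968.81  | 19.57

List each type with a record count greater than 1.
SELECT type, COUNT(*) as cnt
FROM transactions
GROUP BY type
HAVING COUNT(*) > 1

Result:
  deposit: 3
  fee: 5
  refund: 3
  transfer: 5

Note: HAVING filters groups after aggregation, WHERE filters rows before.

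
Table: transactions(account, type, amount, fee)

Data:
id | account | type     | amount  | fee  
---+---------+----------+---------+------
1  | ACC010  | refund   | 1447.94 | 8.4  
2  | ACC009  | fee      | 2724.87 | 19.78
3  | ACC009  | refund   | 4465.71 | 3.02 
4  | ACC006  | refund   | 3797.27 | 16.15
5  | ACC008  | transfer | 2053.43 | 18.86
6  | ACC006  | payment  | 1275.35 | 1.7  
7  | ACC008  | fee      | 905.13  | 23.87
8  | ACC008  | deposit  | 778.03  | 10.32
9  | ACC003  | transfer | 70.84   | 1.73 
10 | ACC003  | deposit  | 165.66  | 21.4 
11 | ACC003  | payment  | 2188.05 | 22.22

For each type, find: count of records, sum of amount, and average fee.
SELECT type,
       COUNT(*) as cnt,
       SUM(amount) as total_amount,
       AVG(fee) as avg_fee
FROM transactions
GROUP BY type

Result:
  deposit: 2 records, 943.69 total amount, 15.86 avg fee
  fee: 2 records, 3630.00 total amount, 21.83 avg fee
  payment: 2 records, 3463.40 total amount, 11.96 avg fee
  refund: 3 records, 9710.92 total amount, 9.19 avg fee
  transfer: 2 records, 2124.27 total amount, 10.30 avg fee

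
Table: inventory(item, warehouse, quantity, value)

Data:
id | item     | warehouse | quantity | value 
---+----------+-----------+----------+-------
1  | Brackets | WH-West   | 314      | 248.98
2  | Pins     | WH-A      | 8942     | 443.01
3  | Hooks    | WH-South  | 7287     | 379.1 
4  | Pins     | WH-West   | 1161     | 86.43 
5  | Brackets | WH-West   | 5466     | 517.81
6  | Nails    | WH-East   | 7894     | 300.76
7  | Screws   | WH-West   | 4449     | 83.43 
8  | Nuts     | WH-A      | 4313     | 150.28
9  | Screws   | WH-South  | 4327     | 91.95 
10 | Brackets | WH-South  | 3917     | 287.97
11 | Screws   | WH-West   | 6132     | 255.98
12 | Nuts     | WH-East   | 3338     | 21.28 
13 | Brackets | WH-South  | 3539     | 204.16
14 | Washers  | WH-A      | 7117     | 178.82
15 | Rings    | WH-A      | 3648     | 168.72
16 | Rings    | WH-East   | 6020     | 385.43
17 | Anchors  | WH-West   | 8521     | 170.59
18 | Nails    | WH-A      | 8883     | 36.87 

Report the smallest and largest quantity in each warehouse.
SELECT warehouse, MIN(quantity), MAX(quantity)
FROM inventory
GROUP BY warehouse

Result:
  WH-A: min=3648, max=8942
  WH-East: min=3338, max=7894
  WH-South: min=3539, max=7287
  WH-West: min=314, max=8521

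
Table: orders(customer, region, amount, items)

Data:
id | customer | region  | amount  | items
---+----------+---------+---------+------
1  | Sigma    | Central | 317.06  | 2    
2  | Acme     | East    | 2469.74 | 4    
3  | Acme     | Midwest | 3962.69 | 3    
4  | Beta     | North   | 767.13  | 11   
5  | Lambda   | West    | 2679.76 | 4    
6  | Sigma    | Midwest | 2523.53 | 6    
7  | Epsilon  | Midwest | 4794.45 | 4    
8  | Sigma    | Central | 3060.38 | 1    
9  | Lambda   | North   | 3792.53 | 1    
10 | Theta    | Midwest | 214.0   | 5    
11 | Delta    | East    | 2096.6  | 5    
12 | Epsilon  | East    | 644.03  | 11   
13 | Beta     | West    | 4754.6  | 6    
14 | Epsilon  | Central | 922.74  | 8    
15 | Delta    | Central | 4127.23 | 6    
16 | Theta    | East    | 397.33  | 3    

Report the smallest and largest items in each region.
SELECT region, MIN(items), MAX(items)
FROM orders
GROUP BY region

Result:
  Central: min=1, max=8
  East: min=3, max=11
  Midwest: min=3, max=6
  North: min=1, max=11
  West: min=4, max=6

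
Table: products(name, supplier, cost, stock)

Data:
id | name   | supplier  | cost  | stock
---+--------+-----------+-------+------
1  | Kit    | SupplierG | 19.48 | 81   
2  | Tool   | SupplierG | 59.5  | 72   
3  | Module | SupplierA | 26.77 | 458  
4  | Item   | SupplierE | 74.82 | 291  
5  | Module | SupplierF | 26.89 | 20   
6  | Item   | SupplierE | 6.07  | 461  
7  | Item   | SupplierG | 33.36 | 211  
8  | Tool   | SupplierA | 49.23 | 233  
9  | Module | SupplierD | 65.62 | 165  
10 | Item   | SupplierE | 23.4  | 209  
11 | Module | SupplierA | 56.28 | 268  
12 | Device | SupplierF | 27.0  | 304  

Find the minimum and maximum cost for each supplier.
SELECT supplier, MIN(cost), MAX(cost)
FROM products
GROUP BY supplier

Result:
  SupplierA: min=26.77, max=56.28
  SupplierD: min=65.62, max=65.62
  SupplierE: min=6.07, max=74.82
  SupplierF: min=26.89, max=27.00
  SupplierG: min=19.48, max=59.50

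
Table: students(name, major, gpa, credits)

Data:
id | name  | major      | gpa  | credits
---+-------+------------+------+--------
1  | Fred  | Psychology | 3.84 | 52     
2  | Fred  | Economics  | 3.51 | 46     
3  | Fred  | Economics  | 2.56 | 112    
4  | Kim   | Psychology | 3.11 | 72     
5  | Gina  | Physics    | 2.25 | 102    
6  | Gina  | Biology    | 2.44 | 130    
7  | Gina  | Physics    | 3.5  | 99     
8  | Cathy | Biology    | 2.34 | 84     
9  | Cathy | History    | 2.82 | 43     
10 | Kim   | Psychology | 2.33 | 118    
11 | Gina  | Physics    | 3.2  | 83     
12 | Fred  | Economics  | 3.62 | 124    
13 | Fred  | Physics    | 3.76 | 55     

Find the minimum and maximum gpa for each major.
SELECT major, MIN(gpa), MAX(gpa)
FROM students
GROUP BY major

Result:
  Biology: min=2.34, max=2.44
  Economics: min=2.56, max=3.62
  History: min=2.82, max=2.82
  Physics: min=2.25, max=3.76
  Psychology: min=2.33, max=3.84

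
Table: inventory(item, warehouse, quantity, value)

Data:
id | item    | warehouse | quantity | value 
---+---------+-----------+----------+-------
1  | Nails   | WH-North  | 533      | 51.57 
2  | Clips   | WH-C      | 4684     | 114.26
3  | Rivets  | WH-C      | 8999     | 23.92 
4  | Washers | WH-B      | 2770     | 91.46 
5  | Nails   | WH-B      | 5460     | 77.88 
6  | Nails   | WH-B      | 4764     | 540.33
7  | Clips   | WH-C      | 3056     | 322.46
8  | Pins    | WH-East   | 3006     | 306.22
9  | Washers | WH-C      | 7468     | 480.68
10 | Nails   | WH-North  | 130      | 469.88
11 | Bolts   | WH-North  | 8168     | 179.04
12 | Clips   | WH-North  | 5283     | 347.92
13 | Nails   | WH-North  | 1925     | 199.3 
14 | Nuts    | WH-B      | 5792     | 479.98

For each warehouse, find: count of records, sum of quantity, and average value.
SELECT warehouse,
       COUNT(*) as cnt,
       SUM(quantity) as total_quantity,
       AVG(value) as avg_value
FROM inventory
GROUP BY warehouse

Result:
  WH-B: 4 records, 18786 total quantity, 297.41 avg value
  WH-C: 4 records, 24207 total quantity, 235.33 avg value
  WH-East: 1 records, 3006 total quantity, 306.22 avg value
  WH-North: 5 records, 16039 total quantity, 249.54 avg value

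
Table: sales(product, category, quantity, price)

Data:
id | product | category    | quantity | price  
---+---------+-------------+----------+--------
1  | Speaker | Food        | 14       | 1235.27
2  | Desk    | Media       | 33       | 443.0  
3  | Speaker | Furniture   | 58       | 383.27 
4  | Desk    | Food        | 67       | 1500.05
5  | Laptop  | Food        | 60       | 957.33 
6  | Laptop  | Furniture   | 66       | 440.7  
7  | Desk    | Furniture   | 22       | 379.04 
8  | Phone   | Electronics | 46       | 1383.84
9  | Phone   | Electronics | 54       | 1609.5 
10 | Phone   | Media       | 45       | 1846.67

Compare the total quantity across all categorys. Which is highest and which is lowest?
SELECT category, SUM(quantity)
FROM sales
GROUP BY category
ORDER BY SUM(quantity)

All groups:
  Media: 78
  Electronics: 100
  Food: 141
  Furniture: 146

Highest: Furniture (146)
Lowest: Media (78)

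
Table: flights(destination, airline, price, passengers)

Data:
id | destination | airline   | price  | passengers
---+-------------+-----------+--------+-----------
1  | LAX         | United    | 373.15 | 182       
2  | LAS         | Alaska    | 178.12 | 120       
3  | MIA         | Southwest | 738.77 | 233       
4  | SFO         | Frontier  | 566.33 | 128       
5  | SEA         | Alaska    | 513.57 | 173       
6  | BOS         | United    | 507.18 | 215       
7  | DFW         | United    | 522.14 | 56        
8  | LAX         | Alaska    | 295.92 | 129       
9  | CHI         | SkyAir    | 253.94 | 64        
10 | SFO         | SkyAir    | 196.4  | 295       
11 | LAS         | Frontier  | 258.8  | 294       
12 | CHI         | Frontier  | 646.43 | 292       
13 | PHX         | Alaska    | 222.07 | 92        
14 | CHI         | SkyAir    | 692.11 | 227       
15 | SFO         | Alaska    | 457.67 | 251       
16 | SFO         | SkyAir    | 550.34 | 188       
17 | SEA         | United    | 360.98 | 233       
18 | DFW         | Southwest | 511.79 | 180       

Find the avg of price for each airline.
SELECT airline, AVG(price) as result
FROM flights
GROUP BY airline

Result:
  Alaska: 333.47
  Frontier: 490.52
  SkyAir: 423.20
  Southwest: 625.28
  United: 440.86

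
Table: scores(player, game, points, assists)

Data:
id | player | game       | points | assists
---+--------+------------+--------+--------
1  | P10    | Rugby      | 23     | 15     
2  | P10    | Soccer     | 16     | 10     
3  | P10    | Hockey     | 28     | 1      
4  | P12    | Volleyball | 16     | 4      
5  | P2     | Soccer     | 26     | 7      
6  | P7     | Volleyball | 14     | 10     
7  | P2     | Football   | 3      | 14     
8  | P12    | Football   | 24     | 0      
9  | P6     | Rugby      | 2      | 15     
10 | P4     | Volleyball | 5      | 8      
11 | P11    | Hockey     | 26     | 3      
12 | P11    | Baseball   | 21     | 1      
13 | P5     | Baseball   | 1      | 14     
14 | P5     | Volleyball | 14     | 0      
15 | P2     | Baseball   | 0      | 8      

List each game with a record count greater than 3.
SELECT game, COUNT(*) as cnt
FROM scores
GROUP BY game
HAVING COUNT(*) > 3

Result:
  Volleyball: 4

Note: HAVING filters groups after aggregation, WHERE filters rows before.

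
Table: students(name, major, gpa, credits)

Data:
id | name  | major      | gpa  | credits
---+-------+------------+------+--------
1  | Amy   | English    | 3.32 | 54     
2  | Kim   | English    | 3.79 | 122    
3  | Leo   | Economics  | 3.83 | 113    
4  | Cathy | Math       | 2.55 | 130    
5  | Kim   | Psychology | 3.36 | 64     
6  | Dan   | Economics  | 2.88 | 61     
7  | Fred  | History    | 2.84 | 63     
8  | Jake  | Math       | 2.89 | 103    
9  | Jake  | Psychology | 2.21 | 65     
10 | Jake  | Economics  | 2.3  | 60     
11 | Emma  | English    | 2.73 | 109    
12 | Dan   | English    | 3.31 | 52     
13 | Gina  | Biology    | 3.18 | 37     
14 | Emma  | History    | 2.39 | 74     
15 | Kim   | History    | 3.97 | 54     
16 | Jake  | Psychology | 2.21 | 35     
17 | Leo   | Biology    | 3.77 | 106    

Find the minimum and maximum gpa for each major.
SELECT major, MIN(gpa), MAX(gpa)
FROM students
GROUP BY major

Result:
  Biology: min=3.18, max=3.77
  Economics: min=2.30, max=3.83
  English: min=2.73, max=3.79
  History: min=2.39, max=3.97
  Math: min=2.55, max=2.89
  Psychology: min=2.21, max=3.36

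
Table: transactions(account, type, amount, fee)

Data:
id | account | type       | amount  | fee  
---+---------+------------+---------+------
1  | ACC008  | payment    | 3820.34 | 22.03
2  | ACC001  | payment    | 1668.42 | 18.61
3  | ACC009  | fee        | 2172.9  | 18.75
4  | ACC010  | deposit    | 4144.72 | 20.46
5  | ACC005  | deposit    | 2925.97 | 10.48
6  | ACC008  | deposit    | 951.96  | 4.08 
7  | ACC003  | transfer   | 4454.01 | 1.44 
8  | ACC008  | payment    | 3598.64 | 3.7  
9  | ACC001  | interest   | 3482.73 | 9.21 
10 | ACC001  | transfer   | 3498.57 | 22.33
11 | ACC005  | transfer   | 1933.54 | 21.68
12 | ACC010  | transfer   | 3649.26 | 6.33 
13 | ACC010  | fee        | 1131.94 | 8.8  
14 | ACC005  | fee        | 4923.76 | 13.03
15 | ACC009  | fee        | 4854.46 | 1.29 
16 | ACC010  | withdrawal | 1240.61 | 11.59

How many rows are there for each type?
SELECT type, COUNT(*) as count
FROM transactions
GROUP BY type

Result:
  deposit: 3
  fee: 4
  interest: 1
  payment: 3
  transfer: 4
  withdrawal: 1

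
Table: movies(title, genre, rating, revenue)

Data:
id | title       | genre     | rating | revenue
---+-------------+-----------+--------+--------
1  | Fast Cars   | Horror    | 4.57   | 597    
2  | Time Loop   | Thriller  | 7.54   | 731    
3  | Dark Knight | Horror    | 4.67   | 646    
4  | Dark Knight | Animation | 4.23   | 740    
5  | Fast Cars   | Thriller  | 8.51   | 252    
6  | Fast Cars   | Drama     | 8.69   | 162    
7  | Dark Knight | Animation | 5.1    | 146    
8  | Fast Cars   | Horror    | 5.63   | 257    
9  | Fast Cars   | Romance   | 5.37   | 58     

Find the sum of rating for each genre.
SELECT genre, SUM(rating) as result
FROM movies
GROUP BY genre

Result:
  Animation: 9.33
  Drama: 8.69
  Horror: 14.87
  Romance: 5.37
  Thriller: 16.05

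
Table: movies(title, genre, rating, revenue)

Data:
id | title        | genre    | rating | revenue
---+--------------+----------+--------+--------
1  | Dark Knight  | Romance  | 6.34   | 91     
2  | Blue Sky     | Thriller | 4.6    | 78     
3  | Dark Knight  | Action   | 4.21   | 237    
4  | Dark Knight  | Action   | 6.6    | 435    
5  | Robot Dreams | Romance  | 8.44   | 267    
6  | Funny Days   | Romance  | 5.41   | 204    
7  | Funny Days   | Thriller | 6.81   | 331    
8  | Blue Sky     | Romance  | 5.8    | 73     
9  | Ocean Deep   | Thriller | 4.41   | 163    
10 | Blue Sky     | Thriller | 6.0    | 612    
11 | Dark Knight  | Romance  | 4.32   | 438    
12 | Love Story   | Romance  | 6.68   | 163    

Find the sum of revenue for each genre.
SELECT genre, SUM(revenue) as result
FROM movies
GROUP BY genre

Result:
  Action: 672
  Romance: 1236
  Thriller: 1184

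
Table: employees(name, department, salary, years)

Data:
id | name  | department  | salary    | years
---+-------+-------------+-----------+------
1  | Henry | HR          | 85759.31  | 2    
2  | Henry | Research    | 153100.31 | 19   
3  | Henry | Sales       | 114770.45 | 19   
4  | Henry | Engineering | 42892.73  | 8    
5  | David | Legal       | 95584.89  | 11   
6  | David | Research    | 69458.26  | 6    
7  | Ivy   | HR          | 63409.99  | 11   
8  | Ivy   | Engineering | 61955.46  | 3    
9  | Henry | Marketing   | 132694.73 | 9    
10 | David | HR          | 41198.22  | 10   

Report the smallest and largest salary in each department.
SELECT department, MIN(salary), MAX(salary)
FROM employees
GROUP BY department

Result:
  Engineering: min=42892.73, max=61955.46
  HR: min=41198.22, max=85759.31
  Legal: min=95584.89, max=95584.89
  Marketing: min=132694.73, max=132694.73
  Research: min=69458.26, max=153100.31
  Sales: min=114770.45, max=114770.45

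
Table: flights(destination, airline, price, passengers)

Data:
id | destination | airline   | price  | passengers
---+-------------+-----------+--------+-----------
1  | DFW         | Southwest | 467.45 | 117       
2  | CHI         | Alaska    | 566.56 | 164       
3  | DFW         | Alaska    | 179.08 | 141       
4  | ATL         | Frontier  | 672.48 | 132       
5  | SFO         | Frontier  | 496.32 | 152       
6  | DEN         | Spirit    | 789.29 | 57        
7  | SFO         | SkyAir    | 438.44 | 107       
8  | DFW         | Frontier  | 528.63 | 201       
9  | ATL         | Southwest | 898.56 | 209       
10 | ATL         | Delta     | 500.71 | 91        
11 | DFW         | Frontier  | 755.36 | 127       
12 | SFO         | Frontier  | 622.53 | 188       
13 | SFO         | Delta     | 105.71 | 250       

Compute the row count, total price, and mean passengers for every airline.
SELECT airline,
       COUNT(*) as cnt,
       SUM(price) as total_price,
       AVG(passengers) as avg_passengers
FROM flights
GROUP BY airline

Result:
  Alaska: 2 records, 745.64 total price, 152.50 avg passengers
  Delta: 2 records, 606.42 total price, 170.50 avg passengers
  Frontier: 5 records, 3075.32 total price, 160.00 avg passengers
  SkyAir: 1 records, 438.44 total price, 107.00 avg passengers
  Southwest: 2 records, 1366.01 total price, 163.00 avg passengers
  Spirit: 1 records, 789.29 total price, 57.00 avg passengers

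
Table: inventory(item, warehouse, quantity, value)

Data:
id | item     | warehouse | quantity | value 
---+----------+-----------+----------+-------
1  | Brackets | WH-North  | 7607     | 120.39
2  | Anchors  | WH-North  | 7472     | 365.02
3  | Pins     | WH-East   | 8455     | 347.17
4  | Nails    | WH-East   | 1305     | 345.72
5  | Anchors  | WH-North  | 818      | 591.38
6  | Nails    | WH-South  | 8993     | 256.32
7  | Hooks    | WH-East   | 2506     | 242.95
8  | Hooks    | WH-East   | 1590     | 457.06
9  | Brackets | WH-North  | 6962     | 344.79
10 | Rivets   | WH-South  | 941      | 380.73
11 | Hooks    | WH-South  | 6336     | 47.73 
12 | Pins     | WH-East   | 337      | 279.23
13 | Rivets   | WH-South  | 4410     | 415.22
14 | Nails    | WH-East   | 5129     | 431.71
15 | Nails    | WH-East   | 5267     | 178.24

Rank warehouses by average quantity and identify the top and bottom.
SELECT warehouse, AVG(quantity)
FROM inventory
GROUP BY warehouse
ORDER BY AVG(quantity)

All groups:
  WH-East: 3512.71
  WH-South: 5170.00
  WH-North: 5714.75

Highest: WH-North (5714.75)
Lowest: WH-East (3512.71)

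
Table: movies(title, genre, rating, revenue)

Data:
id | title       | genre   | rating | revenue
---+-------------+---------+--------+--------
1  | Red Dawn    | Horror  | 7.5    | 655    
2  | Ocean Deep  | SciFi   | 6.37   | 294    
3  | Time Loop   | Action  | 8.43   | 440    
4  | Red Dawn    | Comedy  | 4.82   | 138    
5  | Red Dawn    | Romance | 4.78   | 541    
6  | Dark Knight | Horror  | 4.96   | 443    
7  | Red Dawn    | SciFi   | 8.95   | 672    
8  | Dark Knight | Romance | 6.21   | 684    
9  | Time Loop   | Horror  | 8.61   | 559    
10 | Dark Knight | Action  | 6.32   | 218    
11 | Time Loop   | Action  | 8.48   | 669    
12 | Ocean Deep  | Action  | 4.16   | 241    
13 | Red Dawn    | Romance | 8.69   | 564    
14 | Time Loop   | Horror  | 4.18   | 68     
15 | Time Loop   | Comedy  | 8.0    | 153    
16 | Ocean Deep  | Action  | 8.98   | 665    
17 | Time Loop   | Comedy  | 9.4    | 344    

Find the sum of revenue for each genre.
SELECT genre, SUM(revenue) as result
FROM movies
GROUP BY genre

Result:
  Action: 2233
  Comedy: 635
  Horror: 1725
  Romance: 1789
  SciFi: 966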